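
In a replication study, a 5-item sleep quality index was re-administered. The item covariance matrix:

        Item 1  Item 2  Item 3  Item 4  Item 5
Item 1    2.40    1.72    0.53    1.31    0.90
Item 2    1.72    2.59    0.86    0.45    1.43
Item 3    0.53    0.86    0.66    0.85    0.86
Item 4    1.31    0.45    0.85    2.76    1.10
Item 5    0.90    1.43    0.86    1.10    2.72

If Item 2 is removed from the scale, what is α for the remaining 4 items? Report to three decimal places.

Remaining items: Item 1, Item 3, Item 4, Item 5 (k = 4).
Σσ²ᵢ = 2.40 + 0.66 + 2.76 + 2.72 = 8.54
Var(T) = 8.54 + 2 × 5.55 = 19.64
α (item deleted) = (4/3)·(1 − 8.54/19.64) = 0.754

α = 0.754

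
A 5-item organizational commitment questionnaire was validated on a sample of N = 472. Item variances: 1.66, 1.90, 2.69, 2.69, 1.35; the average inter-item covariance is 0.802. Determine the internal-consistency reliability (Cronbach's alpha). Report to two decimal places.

Σσ²ᵢ = 1.66 + 1.90 + 2.69 + 2.69 + 1.35 = 10.29
Sum of the 10 distinct covariances = 10 × 0.802 = 8.020
Var(T) = Σσ²ᵢ + 2·Σcov = 10.29 + 2 × 8.020 = 26.330
α = (5/4)·(1 − 10.29/26.330) = 0.76

α = 0.76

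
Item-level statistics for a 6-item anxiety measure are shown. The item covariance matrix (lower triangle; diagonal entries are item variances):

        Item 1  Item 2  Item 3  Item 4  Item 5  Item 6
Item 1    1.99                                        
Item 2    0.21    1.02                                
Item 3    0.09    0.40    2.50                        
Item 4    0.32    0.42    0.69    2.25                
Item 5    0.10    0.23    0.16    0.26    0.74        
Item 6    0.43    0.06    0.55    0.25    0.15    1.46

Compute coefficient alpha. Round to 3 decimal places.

ΣVar(i) = 1.99 + 1.02 + 2.50 + 2.25 + 0.74 + 1.46 = 9.96
Σ_{i<j} σ_ij = 4.32
Var(T) = 9.96 + 2 × 4.32 = 18.60
α = (k/(k−1))·(1 − ΣVar(i)/Var(T)) = (6/5)·(1 − 9.96/18.60) = 0.557

coefficient alpha = 0.557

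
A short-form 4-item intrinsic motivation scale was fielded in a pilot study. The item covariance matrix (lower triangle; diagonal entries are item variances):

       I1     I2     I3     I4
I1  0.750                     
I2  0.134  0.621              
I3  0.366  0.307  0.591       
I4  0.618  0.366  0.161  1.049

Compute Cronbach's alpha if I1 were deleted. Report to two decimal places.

Remaining items: I2, I3, I4 (k = 3).
ΣVar(i) = 0.621 + 0.591 + 1.049 = 2.261
σ²_T = 2.261 + 2 × 0.834 = 3.929
α (item deleted) = (3/2)·(1 − 2.261/3.929) = 0.64

α = 0.64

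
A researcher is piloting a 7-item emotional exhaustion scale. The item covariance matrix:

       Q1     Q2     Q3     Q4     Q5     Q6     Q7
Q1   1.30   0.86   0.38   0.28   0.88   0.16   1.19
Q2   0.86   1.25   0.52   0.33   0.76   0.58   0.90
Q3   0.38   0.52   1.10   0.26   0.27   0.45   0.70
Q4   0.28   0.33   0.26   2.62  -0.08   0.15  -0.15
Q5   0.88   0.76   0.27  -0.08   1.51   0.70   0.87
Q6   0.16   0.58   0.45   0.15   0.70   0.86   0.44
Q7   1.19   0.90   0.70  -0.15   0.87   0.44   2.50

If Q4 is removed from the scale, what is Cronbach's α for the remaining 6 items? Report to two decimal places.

Remaining items: Q1, Q2, Q3, Q5, Q6, Q7 (k = 6).
Σσᵢ² = 1.30 + 1.25 + 1.10 + 1.51 + 0.86 + 2.50 = 8.52
σ²_T = 8.52 + 2 × 9.66 = 27.84
α (item deleted) = (6/5)·(1 − 8.52/27.84) = 0.83

α = 0.83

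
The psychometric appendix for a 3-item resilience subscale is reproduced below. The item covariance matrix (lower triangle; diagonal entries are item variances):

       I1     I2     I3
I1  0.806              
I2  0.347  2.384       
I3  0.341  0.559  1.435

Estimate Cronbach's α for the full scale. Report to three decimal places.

α = 0.525

Σσᵢ² = 0.806 + 2.384 + 1.435 = 4.625
Sum of off-diagonal covariances = 1.247
Var(T) = 4.625 + 2 × 1.247 = 7.119
α = (k/(k−1))·(1 − Σσᵢ²/Var(T)) = (3/2)·(1 − 4.625/7.119) = 0.525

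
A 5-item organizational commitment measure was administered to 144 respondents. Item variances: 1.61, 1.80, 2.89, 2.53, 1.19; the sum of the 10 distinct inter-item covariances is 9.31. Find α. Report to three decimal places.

sum of item variances = 1.61 + 1.80 + 2.89 + 2.53 + 1.19 = 10.02
Sum of distinct covariances = 9.31
Var(T) = sum of item variances + 2·Σcov = 10.02 + 2 × 9.31 = 28.64
α = (5/4)·(1 − 10.02/28.64) = 0.813

α = 0.813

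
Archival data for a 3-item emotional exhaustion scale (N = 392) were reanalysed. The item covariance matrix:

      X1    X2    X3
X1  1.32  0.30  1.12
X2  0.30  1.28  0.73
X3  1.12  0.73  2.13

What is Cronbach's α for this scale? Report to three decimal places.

sum of item variances = 1.32 + 1.28 + 2.13 = 4.73
Σ_{i<j} σ_ij = 2.15
Var(T) = 4.73 + 2 × 2.15 = 9.03
α = (k/(k−1))·(1 − sum of item variances/Var(T)) = (3/2)·(1 − 4.73/9.03) = 0.714

Cronbach's α = 0.714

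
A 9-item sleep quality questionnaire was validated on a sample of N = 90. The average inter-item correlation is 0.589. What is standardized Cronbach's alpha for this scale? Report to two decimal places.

Standardized α = k·r̄ / (1 + (k−1)·r̄) = 9 × 0.589 / (1 + 8 × 0.589)
  = 5.3010 / 5.7120 = 0.93

standardized Cronbach's alpha = 0.93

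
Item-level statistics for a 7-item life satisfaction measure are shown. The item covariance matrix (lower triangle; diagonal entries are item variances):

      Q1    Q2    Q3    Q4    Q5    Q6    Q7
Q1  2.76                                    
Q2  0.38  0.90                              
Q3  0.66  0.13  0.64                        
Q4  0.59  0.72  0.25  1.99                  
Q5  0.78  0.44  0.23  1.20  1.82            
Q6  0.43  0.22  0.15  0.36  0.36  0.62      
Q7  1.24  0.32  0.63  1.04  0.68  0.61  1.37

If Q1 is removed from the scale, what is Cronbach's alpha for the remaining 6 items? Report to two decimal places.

α = 0.80

Remaining items: Q2, Q3, Q4, Q5, Q6, Q7 (k = 6).
ΣVar(i) = 0.90 + 0.64 + 1.99 + 1.82 + 0.62 + 1.37 = 7.34
Var(T) = 7.34 + 2 × 7.34 = 22.02
α (item deleted) = (6/5)·(1 − 7.34/22.02) = 0.80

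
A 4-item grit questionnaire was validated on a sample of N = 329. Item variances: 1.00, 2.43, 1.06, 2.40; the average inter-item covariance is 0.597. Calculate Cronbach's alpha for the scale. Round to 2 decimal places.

ΣVar(i) = 1.00 + 2.43 + 1.06 + 2.40 = 6.89
Sum of the 6 distinct covariances = 6 × 0.597 = 3.582
Var(T) = ΣVar(i) + 2·Σcov = 6.89 + 2 × 3.582 = 14.054
α = (4/3)·(1 − 6.89/14.054) = 0.68

α = 0.68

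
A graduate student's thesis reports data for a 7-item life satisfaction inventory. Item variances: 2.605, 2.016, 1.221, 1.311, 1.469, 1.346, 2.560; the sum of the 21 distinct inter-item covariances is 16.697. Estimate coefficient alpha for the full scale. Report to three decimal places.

Σσ²ᵢ = 2.605 + 2.016 + 1.221 + 1.311 + 1.469 + 1.346 + 2.560 = 12.528
Sum of distinct covariances = 16.697
total variance = Σσ²ᵢ + 2·Σcov = 12.528 + 2 × 16.697 = 45.922
α = (7/6)·(1 − 12.528/45.922) = 0.848

coefficient alpha = 0.848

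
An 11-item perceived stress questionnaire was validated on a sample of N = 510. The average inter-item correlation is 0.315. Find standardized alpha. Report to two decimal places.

α = 0.83

Standardized α = k·r̄ / (1 + (k−1)·r̄) = 11 × 0.315 / (1 + 10 × 0.315)
  = 3.4650 / 4.1500 = 0.83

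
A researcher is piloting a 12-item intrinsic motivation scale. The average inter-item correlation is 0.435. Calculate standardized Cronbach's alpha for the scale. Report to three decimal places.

Standardized α = k·r̄ / (1 + (k−1)·r̄) = 12 × 0.435 / (1 + 11 × 0.435)
  = 5.2200 / 5.7850 = 0.902

standardized Cronbach's alpha = 0.902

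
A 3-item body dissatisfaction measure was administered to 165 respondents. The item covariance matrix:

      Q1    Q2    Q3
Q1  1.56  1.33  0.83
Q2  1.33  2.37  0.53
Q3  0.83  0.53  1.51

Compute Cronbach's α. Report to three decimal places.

Cronbach's α = 0.746

Σσᵢ² = 1.56 + 2.37 + 1.51 = 5.44
Σ_{i<j} σ_ij = 2.69
Var(T) = 5.44 + 2 × 2.69 = 10.82
α = (k/(k−1))·(1 − Σσᵢ²/Var(T)) = (3/2)·(1 − 5.44/10.82) = 0.746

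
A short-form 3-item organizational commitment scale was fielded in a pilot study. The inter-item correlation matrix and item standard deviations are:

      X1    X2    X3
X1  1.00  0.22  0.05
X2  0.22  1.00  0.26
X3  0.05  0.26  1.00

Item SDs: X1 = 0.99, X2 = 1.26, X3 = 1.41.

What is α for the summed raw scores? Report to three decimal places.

α = 0.392

Σσ²ᵢ = 0.99² + 1.26² + 1.41² = 4.5558
Covariances σ_ij = r_ij · s_i · s_j:
  σ(X1,X2) = 0.22 × 0.99 × 1.26 = 0.2744
  σ(X1,X3) = 0.05 × 0.99 × 1.41 = 0.0698
  σ(X2,X3) = 0.26 × 1.26 × 1.41 = 0.4619
σ²_T = Σσ²ᵢ + 2·Σσ_ij = 4.5558 + 2 × 0.8061 = 6.1680
α = (3/2)·(1 − 4.5558/6.1680) = 0.392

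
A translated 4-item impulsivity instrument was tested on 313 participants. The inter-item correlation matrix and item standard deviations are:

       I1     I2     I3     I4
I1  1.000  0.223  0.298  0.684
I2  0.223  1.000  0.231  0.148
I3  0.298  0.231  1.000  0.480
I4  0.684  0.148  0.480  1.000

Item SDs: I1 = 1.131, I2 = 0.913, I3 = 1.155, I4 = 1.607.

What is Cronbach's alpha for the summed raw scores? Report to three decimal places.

Cronbach's alpha = 0.688

Σσ²ᵢ = 1.131² + 0.913² + 1.155² + 1.607² = 6.0292
Covariances σ_ij = r_ij · s_i · s_j:
  σ(I1,I2) = 0.223 × 1.131 × 0.913 = 0.2303
  σ(I1,I3) = 0.298 × 1.131 × 1.155 = 0.3893
  σ(I1,I4) = 0.684 × 1.131 × 1.607 = 1.2432
  σ(I2,I3) = 0.231 × 0.913 × 1.155 = 0.2436
  σ(I2,I4) = 0.148 × 0.913 × 1.607 = 0.2171
  σ(I3,I4) = 0.480 × 1.155 × 1.607 = 0.8909
σ²_T = Σσ²ᵢ + 2·Σσ_ij = 6.0292 + 2 × 3.2144 = 12.4580
α = (4/3)·(1 − 6.0292/12.4580) = 0.688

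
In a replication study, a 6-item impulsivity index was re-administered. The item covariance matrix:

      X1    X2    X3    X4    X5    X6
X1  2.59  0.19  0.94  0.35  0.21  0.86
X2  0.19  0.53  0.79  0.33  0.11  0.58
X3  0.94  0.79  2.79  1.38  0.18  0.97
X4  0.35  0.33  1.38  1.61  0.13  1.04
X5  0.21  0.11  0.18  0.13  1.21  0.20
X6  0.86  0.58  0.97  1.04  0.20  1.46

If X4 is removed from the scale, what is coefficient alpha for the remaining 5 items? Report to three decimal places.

Remaining items: X1, X2, X3, X5, X6 (k = 5).
sum of item variances = 2.59 + 0.53 + 2.79 + 1.21 + 1.46 = 8.58
Var(T) = 8.58 + 2 × 5.03 = 18.64
α (item deleted) = (5/4)·(1 − 8.58/18.64) = 0.675

α = 0.675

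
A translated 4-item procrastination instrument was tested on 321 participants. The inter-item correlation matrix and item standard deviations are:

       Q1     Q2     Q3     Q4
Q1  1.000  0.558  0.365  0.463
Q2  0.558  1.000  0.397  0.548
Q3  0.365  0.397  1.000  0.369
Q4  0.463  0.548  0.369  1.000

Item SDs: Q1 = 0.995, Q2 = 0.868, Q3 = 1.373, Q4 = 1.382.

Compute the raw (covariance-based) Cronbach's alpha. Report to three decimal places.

Σσ²ᵢ = 0.995² + 0.868² + 1.373² + 1.382² = 5.5385
Covariances σ_ij = r_ij · s_i · s_j:
  σ(Q1,Q2) = 0.558 × 0.995 × 0.868 = 0.4819
  σ(Q1,Q3) = 0.365 × 0.995 × 1.373 = 0.4986
  σ(Q1,Q4) = 0.463 × 0.995 × 1.382 = 0.6367
  σ(Q2,Q3) = 0.397 × 0.868 × 1.373 = 0.4731
  σ(Q2,Q4) = 0.548 × 0.868 × 1.382 = 0.6574
  σ(Q3,Q4) = 0.369 × 1.373 × 1.382 = 0.7002
σ²_T = Σσ²ᵢ + 2·Σσ_ij = 5.5385 + 2 × 3.4479 = 12.4343
α = (4/3)·(1 − 5.5385/12.4343) = 0.739

Cronbach's alpha = 0.739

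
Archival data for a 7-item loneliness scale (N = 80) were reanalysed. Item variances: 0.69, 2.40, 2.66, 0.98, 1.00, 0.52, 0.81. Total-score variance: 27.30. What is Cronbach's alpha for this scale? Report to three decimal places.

Cronbach's alpha = 0.779

sum of item variances = 0.69 + 2.40 + 2.66 + 0.98 + 1.00 + 0.52 + 0.81 = 9.06
α = (k/(k−1))·(1 − sum of item variances/total variance) = (7/6)·(1 − 9.06/27.30) = 0.779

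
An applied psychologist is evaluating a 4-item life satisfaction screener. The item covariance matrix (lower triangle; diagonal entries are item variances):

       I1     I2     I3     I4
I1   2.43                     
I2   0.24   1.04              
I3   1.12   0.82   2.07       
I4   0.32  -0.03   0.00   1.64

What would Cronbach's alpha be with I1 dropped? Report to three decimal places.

Remaining items: I2, I3, I4 (k = 3).
Σσ²ᵢ = 1.04 + 2.07 + 1.64 = 4.75
total variance = 4.75 + 2 × 0.79 = 6.33
α (item deleted) = (3/2)·(1 − 4.75/6.33) = 0.374

Cronbach's alpha = 0.374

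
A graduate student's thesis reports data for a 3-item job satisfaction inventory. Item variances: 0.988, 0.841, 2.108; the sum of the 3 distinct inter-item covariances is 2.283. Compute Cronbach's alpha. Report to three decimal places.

ΣVar(i) = 0.988 + 0.841 + 2.108 = 3.937
Sum of distinct covariances = 2.283
σ²_T = ΣVar(i) + 2·Σcov = 3.937 + 2 × 2.283 = 8.503
α = (3/2)·(1 − 3.937/8.503) = 0.805

α = 0.805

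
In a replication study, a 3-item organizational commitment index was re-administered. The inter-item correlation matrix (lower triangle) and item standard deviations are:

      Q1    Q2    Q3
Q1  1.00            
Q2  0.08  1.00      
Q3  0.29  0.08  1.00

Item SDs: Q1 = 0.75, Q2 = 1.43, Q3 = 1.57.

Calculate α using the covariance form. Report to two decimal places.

Σσ²ᵢ = 0.75² + 1.43² + 1.57² = 5.0723
Covariances σ_ij = r_ij · s_i · s_j:
  σ(Q1,Q2) = 0.08 × 0.75 × 1.43 = 0.0858
  σ(Q1,Q3) = 0.29 × 0.75 × 1.57 = 0.3415
  σ(Q2,Q3) = 0.08 × 1.43 × 1.57 = 0.1796
σ²_T = Σσ²ᵢ + 2·Σσ_ij = 5.0723 + 2 × 0.6069 = 6.2861
α = (3/2)·(1 − 5.0723/6.2861) = 0.29

α = 0.29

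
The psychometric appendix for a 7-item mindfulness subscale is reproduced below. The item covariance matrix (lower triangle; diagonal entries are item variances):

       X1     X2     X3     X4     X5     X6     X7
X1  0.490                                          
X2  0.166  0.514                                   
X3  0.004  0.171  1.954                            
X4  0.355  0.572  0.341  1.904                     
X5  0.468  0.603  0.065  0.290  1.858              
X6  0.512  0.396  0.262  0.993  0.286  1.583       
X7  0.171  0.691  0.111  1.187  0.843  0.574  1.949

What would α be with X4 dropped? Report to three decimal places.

α = 0.673

Remaining items: X1, X2, X3, X5, X6, X7 (k = 6).
ΣVar(i) = 0.490 + 0.514 + 1.954 + 1.858 + 1.583 + 1.949 = 8.348
σ²_T = 8.348 + 2 × 5.323 = 18.994
α (item deleted) = (6/5)·(1 − 8.348/18.994) = 0.673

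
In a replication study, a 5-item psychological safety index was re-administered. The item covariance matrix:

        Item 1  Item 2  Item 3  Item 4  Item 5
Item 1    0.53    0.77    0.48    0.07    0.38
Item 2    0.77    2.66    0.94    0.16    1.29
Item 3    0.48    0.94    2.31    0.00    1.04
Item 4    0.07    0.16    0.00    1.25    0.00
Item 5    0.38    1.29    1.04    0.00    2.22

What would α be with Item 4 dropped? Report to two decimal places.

Remaining items: Item 1, Item 2, Item 3, Item 5 (k = 4).
Σσᵢ² = 0.53 + 2.66 + 2.31 + 2.22 = 7.72
Var(T) = 7.72 + 2 × 4.90 = 17.52
α (item deleted) = (4/3)·(1 − 7.72/17.52) = 0.75

α = 0.75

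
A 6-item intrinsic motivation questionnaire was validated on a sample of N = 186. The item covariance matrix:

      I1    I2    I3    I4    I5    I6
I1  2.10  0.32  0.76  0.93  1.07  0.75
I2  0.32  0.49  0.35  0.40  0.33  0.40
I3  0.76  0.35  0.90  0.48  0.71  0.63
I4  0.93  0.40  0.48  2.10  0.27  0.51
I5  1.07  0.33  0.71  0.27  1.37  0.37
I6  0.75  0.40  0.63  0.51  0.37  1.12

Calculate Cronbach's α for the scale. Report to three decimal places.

Cronbach's α = 0.806

Σσ²ᵢ = 2.10 + 0.49 + 0.90 + 2.10 + 1.37 + 1.12 = 8.08
Sum of off-diagonal covariances = 8.28
σ²_T = 8.08 + 2 × 8.28 = 24.64
α = (k/(k−1))·(1 − Σσ²ᵢ/σ²_T) = (6/5)·(1 − 8.08/24.64) = 0.806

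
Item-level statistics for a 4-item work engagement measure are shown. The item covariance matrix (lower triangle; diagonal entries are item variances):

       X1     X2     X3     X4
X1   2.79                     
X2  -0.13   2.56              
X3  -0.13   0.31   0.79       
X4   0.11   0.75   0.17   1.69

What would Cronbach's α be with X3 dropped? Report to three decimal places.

Cronbach's α = 0.258

Remaining items: X1, X2, X4 (k = 3).
sum of item variances = 2.79 + 2.56 + 1.69 = 7.04
σ²_T = 7.04 + 2 × 0.73 = 8.50
α (item deleted) = (3/2)·(1 − 7.04/8.50) = 0.258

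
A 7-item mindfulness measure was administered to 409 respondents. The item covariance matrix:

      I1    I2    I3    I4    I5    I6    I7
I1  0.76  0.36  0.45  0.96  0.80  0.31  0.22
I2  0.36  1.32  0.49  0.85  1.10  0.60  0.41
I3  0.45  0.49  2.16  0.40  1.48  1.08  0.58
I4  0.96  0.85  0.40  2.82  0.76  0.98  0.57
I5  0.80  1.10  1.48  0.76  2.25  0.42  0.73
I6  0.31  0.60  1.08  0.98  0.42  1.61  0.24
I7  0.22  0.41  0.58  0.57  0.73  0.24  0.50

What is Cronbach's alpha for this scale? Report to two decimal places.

Cronbach's alpha = 0.83

Σσ²ᵢ = 0.76 + 1.32 + 2.16 + 2.82 + 2.25 + 1.61 + 0.50 = 11.42
Sum of the distinct covariances = 13.79
σ²_total = 11.42 + 2 × 13.79 = 39.00
α = (k/(k−1))·(1 − Σσ²ᵢ/σ²_total) = (7/6)·(1 − 11.42/39.00) = 0.83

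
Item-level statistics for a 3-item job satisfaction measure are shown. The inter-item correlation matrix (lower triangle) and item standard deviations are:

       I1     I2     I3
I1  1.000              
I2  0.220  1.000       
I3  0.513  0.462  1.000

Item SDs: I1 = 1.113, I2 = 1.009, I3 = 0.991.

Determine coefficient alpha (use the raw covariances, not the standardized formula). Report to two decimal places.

Σσ²ᵢ = 1.113² + 1.009² + 0.991² = 3.2389
Covariances σ_ij = r_ij · s_i · s_j:
  σ(I1,I2) = 0.220 × 1.113 × 1.009 = 0.2471
  σ(I1,I3) = 0.513 × 1.113 × 0.991 = 0.5658
  σ(I2,I3) = 0.462 × 1.009 × 0.991 = 0.4620
σ²_T = Σσ²ᵢ + 2·Σσ_ij = 3.2389 + 2 × 1.2749 = 5.7887
α = (3/2)·(1 − 3.2389/5.7887) = 0.66

coefficient alpha = 0.66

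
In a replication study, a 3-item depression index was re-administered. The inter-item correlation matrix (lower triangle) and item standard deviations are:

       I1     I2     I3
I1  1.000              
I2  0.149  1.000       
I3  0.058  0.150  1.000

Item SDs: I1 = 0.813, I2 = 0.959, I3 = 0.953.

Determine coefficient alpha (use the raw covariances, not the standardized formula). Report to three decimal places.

coefficient alpha = 0.290

Σσ²ᵢ = 0.813² + 0.959² + 0.953² = 2.4889
Covariances σ_ij = r_ij · s_i · s_j:
  σ(I1,I2) = 0.149 × 0.813 × 0.959 = 0.1162
  σ(I1,I3) = 0.058 × 0.813 × 0.953 = 0.0449
  σ(I2,I3) = 0.150 × 0.959 × 0.953 = 0.1371
σ²_T = Σσ²ᵢ + 2·Σσ_ij = 2.4889 + 2 × 0.2982 = 3.0853
α = (3/2)·(1 − 2.4889/3.0853) = 0.290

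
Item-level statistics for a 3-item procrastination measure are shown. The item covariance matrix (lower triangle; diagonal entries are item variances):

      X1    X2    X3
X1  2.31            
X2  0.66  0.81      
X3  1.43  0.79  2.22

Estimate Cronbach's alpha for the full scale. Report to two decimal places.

α = 0.78

ΣVar(i) = 2.31 + 0.81 + 2.22 = 5.34
Sum of the distinct covariances = 2.88
Var(T) = 5.34 + 2 × 2.88 = 11.10
α = (k/(k−1))·(1 − ΣVar(i)/Var(T)) = (3/2)·(1 − 5.34/11.10) = 0.78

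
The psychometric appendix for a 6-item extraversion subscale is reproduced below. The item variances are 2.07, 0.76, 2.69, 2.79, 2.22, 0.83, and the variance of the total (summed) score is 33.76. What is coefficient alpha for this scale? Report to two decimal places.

Σσ²ᵢ = 2.07 + 0.76 + 2.69 + 2.79 + 2.22 + 0.83 = 11.36
α = (k/(k−1))·(1 − Σσ²ᵢ/total variance) = (6/5)·(1 − 11.36/33.76) = 0.80

α = 0.80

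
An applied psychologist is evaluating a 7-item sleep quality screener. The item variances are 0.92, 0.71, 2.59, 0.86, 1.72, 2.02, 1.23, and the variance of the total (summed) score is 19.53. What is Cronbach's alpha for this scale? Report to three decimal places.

ΣVar(i) = 0.92 + 0.71 + 2.59 + 0.86 + 1.72 + 2.02 + 1.23 = 10.05
α = (k/(k−1))·(1 − ΣVar(i)/σ²_total) = (7/6)·(1 − 10.05/19.53) = 0.566

α = 0.566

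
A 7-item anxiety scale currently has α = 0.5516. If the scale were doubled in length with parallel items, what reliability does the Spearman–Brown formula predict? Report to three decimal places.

predicted reliability = 0.711

Length factor m = 2
α' = m·α / (1 + (m−1)·α)
   = 2 × 0.5516 / (1 + (2 − 1) × 0.5516)
   = 1.1032 / 1.5516 = 0.711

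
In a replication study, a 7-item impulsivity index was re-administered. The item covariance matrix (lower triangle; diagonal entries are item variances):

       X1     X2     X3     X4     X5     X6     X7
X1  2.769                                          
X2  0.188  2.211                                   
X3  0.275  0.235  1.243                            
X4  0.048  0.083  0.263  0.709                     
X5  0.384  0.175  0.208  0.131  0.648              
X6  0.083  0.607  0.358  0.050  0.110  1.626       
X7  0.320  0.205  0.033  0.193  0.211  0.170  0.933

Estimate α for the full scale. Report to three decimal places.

Σσᵢ² = 2.769 + 2.211 + 1.243 + 0.709 + 0.648 + 1.626 + 0.933 = 10.139
Sum of off-diagonal covariances = 4.330
σ²_T = 10.139 + 2 × 4.330 = 18.799
α = (k/(k−1))·(1 − Σσᵢ²/σ²_T) = (7/6)·(1 − 10.139/18.799) = 0.537

α = 0.537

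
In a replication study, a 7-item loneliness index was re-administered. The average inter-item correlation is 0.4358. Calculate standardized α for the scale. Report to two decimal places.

standardized α = 0.84

Standardized α = k·r̄ / (1 + (k−1)·r̄) = 7 × 0.4358 / (1 + 6 × 0.4358)
  = 3.0506 / 3.6148 = 0.84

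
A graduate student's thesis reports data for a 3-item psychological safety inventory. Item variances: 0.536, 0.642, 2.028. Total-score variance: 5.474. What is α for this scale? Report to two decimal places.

sum of item variances = 0.536 + 0.642 + 2.028 = 3.206
α = (k/(k−1))·(1 − sum of item variances/Var(T)) = (3/2)·(1 − 3.206/5.474) = 0.62

α = 0.62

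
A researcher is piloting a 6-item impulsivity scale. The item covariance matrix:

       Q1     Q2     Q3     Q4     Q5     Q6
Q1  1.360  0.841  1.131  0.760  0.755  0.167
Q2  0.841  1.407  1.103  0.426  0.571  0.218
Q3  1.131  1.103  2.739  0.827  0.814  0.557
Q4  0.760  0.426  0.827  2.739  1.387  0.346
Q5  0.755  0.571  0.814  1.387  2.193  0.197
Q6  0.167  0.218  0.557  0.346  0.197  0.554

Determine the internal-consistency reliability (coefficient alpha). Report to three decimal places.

coefficient alpha = 0.777

Σσ²ᵢ = 1.360 + 1.407 + 2.739 + 2.739 + 2.193 + 0.554 = 10.992
Sum of off-diagonal covariances = 10.100
σ²_T = 10.992 + 2 × 10.100 = 31.192
α = (k/(k−1))·(1 − Σσ²ᵢ/σ²_T) = (6/5)·(1 − 10.992/31.192) = 0.777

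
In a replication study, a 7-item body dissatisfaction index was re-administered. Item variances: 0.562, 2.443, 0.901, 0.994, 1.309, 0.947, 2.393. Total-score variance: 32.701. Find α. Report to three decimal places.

α = 0.826

ΣVar(i) = 0.562 + 2.443 + 0.901 + 0.994 + 1.309 + 0.947 + 2.393 = 9.549
α = (k/(k−1))·(1 − ΣVar(i)/Var(T)) = (7/6)·(1 − 9.549/32.701) = 0.826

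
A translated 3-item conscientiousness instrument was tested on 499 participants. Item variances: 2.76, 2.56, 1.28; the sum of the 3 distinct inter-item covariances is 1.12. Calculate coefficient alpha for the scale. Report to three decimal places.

α = 0.380

Σσᵢ² = 2.76 + 2.56 + 1.28 = 6.60
Sum of distinct covariances = 1.12
Var(T) = Σσᵢ² + 2·Σcov = 6.60 + 2 × 1.12 = 8.84
α = (3/2)·(1 − 6.60/8.84) = 0.380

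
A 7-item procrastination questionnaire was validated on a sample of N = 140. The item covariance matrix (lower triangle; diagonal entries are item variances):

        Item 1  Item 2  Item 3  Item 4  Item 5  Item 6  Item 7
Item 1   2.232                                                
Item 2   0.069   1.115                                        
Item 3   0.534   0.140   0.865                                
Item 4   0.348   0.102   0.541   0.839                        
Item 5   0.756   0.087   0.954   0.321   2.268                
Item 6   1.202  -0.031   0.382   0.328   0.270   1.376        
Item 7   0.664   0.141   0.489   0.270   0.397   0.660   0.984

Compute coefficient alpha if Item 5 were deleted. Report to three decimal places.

Remaining items: Item 1, Item 2, Item 3, Item 4, Item 6, Item 7 (k = 6).
Σσᵢ² = 2.232 + 1.115 + 0.865 + 0.839 + 1.376 + 0.984 = 7.411
σ²_total = 7.411 + 2 × 5.839 = 19.089
α (item deleted) = (6/5)·(1 − 7.411/19.089) = 0.734

α = 0.734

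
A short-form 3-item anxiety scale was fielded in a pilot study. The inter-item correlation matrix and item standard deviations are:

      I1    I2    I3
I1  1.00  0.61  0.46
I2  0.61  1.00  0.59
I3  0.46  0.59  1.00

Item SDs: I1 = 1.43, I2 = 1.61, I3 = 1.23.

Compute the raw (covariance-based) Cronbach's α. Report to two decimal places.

Cronbach's α = 0.79

Σσ²ᵢ = 1.43² + 1.61² + 1.23² = 6.1499
Covariances σ_ij = r_ij · s_i · s_j:
  σ(I1,I2) = 0.61 × 1.43 × 1.61 = 1.4044
  σ(I1,I3) = 0.46 × 1.43 × 1.23 = 0.8091
  σ(I2,I3) = 0.59 × 1.61 × 1.23 = 1.1684
σ²_T = Σσ²ᵢ + 2·Σσ_ij = 6.1499 + 2 × 3.3819 = 12.9137
α = (3/2)·(1 − 6.1499/12.9137) = 0.79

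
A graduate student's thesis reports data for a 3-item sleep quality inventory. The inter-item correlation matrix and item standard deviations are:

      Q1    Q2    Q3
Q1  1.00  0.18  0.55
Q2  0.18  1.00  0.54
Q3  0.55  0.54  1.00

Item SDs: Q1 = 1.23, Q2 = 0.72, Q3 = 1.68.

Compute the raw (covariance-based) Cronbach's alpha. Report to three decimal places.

α = 0.668

Σσ²ᵢ = 1.23² + 0.72² + 1.68² = 4.8537
Covariances σ_ij = r_ij · s_i · s_j:
  σ(Q1,Q2) = 0.18 × 1.23 × 0.72 = 0.1594
  σ(Q1,Q3) = 0.55 × 1.23 × 1.68 = 1.1365
  σ(Q2,Q3) = 0.54 × 0.72 × 1.68 = 0.6532
σ²_T = Σσ²ᵢ + 2·Σσ_ij = 4.8537 + 2 × 1.9491 = 8.7519
α = (3/2)·(1 − 4.8537/8.7519) = 0.668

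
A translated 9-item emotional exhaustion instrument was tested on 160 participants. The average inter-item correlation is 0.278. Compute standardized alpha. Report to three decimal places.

Standardized α = k·r̄ / (1 + (k−1)·r̄) = 9 × 0.278 / (1 + 8 × 0.278)
  = 2.5020 / 3.2240 = 0.776

α = 0.776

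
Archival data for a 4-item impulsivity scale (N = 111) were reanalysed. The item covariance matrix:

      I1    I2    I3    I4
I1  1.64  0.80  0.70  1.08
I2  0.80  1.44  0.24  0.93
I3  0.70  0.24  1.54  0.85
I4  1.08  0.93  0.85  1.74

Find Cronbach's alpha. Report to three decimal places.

sum of item variances = 1.64 + 1.44 + 1.54 + 1.74 = 6.36
Sum of the distinct covariances = 4.60
Var(T) = 6.36 + 2 × 4.60 = 15.56
α = (k/(k−1))·(1 − sum of item variances/Var(T)) = (4/3)·(1 − 6.36/15.56) = 0.788

Cronbach's alpha = 0.788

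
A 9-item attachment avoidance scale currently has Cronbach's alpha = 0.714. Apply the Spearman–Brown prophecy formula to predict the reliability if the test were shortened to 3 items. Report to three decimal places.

Length factor m = 3/9 = 0.3333
α' = m·α / (1 − (1−m)·α)
   = 3/9 × 0.714 / (1 − (1 − 3/9) × 0.714)
   = 0.2380 / 0.5240 = 0.454

predicted reliability = 0.454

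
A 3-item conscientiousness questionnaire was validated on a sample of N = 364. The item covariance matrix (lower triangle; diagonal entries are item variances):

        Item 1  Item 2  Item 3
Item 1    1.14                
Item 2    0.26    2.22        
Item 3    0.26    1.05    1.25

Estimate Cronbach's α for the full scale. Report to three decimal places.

Cronbach's α = 0.608

ΣVar(i) = 1.14 + 2.22 + 1.25 = 4.61
Σ_{i<j} σ_ij = 1.57
σ²_total = 4.61 + 2 × 1.57 = 7.75
α = (k/(k−1))·(1 − ΣVar(i)/σ²_total) = (3/2)·(1 − 4.61/7.75) = 0.608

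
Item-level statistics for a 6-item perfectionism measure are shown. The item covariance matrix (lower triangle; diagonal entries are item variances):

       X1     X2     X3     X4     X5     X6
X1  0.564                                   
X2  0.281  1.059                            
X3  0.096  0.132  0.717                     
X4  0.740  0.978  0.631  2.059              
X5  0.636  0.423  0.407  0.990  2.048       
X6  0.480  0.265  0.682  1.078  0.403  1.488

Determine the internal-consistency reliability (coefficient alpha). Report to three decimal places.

Σσ²ᵢ = 0.564 + 1.059 + 0.717 + 2.059 + 2.048 + 1.488 = 7.935
Σ_{i<j} σ_ij = 8.222
total variance = 7.935 + 2 × 8.222 = 24.379
α = (k/(k−1))·(1 − Σσ²ᵢ/total variance) = (6/5)·(1 − 7.935/24.379) = 0.809

α = 0.809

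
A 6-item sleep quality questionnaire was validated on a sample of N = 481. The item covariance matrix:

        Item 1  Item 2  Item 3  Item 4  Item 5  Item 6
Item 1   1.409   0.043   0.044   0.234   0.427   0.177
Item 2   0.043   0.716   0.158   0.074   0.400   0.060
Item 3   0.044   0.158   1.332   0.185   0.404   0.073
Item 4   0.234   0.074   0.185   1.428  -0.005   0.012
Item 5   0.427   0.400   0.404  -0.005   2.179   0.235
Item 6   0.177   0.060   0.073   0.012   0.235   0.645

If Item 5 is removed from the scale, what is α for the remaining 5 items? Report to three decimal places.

α = 0.346

Remaining items: Item 1, Item 2, Item 3, Item 4, Item 6 (k = 5).
sum of item variances = 1.409 + 0.716 + 1.332 + 1.428 + 0.645 = 5.530
Var(T) = 5.530 + 2 × 1.060 = 7.650
α (item deleted) = (5/4)·(1 − 5.530/7.650) = 0.346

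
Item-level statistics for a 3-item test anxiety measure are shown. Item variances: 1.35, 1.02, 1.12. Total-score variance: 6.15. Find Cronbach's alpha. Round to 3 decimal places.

Σσᵢ² = 1.35 + 1.02 + 1.12 = 3.49
α = (k/(k−1))·(1 − Σσᵢ²/σ²_total) = (3/2)·(1 − 3.49/6.15) = 0.649

α = 0.649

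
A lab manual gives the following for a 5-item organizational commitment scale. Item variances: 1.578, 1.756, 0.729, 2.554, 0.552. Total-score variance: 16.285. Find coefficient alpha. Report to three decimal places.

Σσᵢ² = 1.578 + 1.756 + 0.729 + 2.554 + 0.552 = 7.169
α = (k/(k−1))·(1 − Σσᵢ²/σ²_total) = (5/4)·(1 − 7.169/16.285) = 0.700

α = 0.700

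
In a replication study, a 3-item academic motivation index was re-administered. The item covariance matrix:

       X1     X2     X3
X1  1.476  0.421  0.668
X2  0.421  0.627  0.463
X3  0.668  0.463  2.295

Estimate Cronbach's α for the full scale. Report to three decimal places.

Cronbach's α = 0.621

ΣVar(i) = 1.476 + 0.627 + 2.295 = 4.398
Σ_{i<j} σ_ij = 1.552
total variance = 4.398 + 2 × 1.552 = 7.502
α = (k/(k−1))·(1 − ΣVar(i)/total variance) = (3/2)·(1 − 4.398/7.502) = 0.621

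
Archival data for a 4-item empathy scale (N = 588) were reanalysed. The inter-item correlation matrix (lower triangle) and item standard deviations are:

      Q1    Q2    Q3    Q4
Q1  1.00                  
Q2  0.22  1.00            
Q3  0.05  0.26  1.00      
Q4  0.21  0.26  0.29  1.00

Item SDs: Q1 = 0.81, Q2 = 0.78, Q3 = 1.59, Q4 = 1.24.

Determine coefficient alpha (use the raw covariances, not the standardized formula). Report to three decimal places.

Σσ²ᵢ = 0.81² + 0.78² + 1.59² + 1.24² = 5.3302
Covariances σ_ij = r_ij · s_i · s_j:
  σ(Q1,Q2) = 0.22 × 0.81 × 0.78 = 0.1390
  σ(Q1,Q3) = 0.05 × 0.81 × 1.59 = 0.0644
  σ(Q1,Q4) = 0.21 × 0.81 × 1.24 = 0.2109
  σ(Q2,Q3) = 0.26 × 0.78 × 1.59 = 0.3225
  σ(Q2,Q4) = 0.26 × 0.78 × 1.24 = 0.2515
  σ(Q3,Q4) = 0.29 × 1.59 × 1.24 = 0.5718
σ²_T = Σσ²ᵢ + 2·Σσ_ij = 5.3302 + 2 × 1.5601 = 8.4504
α = (4/3)·(1 − 5.3302/8.4504) = 0.492

α = 0.492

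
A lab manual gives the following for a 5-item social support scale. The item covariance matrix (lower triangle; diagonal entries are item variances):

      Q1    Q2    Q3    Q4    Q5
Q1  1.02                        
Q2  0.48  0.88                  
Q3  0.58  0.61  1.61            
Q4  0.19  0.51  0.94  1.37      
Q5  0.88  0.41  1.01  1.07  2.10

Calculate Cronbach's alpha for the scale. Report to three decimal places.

Σσᵢ² = 1.02 + 0.88 + 1.61 + 1.37 + 2.10 = 6.98
Sum of off-diagonal covariances = 6.68
σ²_T = 6.98 + 2 × 6.68 = 20.34
α = (k/(k−1))·(1 − Σσᵢ²/σ²_T) = (5/4)·(1 − 6.98/20.34) = 0.821

Cronbach's alpha = 0.821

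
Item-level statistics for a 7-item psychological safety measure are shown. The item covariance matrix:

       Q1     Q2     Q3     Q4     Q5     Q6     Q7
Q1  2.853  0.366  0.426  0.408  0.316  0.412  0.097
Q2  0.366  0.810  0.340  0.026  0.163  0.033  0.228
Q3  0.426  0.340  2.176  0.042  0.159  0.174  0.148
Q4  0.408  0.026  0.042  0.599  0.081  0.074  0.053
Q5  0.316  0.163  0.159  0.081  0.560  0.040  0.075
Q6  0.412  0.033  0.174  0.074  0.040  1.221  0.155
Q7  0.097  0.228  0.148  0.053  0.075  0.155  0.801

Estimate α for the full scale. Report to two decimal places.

α = 0.53

Σσᵢ² = 2.853 + 0.810 + 2.176 + 0.599 + 0.560 + 1.221 + 0.801 = 9.020
Σ_{i<j} σ_ij = 3.816
Var(T) = 9.020 + 2 × 3.816 = 16.652
α = (k/(k−1))·(1 − Σσᵢ²/Var(T)) = (7/6)·(1 − 9.020/16.652) = 0.53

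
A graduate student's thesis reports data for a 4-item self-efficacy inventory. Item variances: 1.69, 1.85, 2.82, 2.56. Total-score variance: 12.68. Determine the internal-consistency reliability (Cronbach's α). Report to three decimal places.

sum of item variances = 1.69 + 1.85 + 2.82 + 2.56 = 8.92
α = (k/(k−1))·(1 − sum of item variances/Var(T)) = (4/3)·(1 − 8.92/12.68) = 0.395

Cronbach's α = 0.395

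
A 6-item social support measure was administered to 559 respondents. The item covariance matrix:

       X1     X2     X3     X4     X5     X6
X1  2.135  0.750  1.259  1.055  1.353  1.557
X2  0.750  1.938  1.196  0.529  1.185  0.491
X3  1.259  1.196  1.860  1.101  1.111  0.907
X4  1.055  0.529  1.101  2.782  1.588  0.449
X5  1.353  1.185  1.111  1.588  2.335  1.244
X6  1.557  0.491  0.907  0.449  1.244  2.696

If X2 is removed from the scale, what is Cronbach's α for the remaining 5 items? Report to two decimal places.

Cronbach's α = 0.83

Remaining items: X1, X3, X4, X5, X6 (k = 5).
ΣVar(i) = 2.135 + 1.860 + 2.782 + 2.335 + 2.696 = 11.808
σ²_total = 11.808 + 2 × 11.624 = 35.056
α (item deleted) = (5/4)·(1 − 11.808/35.056) = 0.83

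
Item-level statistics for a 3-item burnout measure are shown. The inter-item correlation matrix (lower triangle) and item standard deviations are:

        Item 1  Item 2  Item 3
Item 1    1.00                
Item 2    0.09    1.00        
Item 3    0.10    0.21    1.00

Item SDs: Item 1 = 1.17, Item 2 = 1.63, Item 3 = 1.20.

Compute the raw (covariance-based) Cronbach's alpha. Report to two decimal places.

Σσ²ᵢ = 1.17² + 1.63² + 1.20² = 5.4658
Covariances σ_ij = r_ij · s_i · s_j:
  σ(Item 1,Item 2) = 0.09 × 1.17 × 1.63 = 0.1716
  σ(Item 1,Item 3) = 0.10 × 1.17 × 1.20 = 0.1404
  σ(Item 2,Item 3) = 0.21 × 1.63 × 1.20 = 0.4108
σ²_T = Σσ²ᵢ + 2·Σσ_ij = 5.4658 + 2 × 0.7228 = 6.9114
α = (3/2)·(1 − 5.4658/6.9114) = 0.31

Cronbach's alpha = 0.31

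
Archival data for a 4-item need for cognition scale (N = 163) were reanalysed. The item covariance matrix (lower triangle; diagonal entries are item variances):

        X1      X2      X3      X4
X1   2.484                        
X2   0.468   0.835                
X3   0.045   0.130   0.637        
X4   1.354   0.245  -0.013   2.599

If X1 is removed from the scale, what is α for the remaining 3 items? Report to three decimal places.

α = 0.226

Remaining items: X2, X3, X4 (k = 3).
sum of item variances = 0.835 + 0.637 + 2.599 = 4.071
σ²_T = 4.071 + 2 × 0.362 = 4.795
α (item deleted) = (3/2)·(1 − 4.071/4.795) = 0.226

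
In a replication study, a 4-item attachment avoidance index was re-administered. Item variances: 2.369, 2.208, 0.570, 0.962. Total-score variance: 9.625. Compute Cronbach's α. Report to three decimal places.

ΣVar(i) = 2.369 + 2.208 + 0.570 + 0.962 = 6.109
α = (k/(k−1))·(1 − ΣVar(i)/σ²_total) = (4/3)·(1 − 6.109/9.625) = 0.487

Cronbach's α = 0.487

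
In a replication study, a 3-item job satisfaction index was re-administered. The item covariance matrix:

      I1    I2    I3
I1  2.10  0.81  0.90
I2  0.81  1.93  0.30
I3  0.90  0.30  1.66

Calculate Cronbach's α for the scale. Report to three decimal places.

Cronbach's α = 0.621

ΣVar(i) = 2.10 + 1.93 + 1.66 = 5.69
Σ_{i<j} σ_ij = 2.01
σ²_T = 5.69 + 2 × 2.01 = 9.71
α = (k/(k−1))·(1 − ΣVar(i)/σ²_T) = (3/2)·(1 − 5.69/9.71) = 0.621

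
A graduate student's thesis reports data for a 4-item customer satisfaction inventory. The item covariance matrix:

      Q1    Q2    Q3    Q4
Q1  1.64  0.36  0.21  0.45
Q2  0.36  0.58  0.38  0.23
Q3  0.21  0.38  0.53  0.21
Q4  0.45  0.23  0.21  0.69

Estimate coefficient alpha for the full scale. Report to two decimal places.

α = 0.69

ΣVar(i) = 1.64 + 0.58 + 0.53 + 0.69 = 3.44
Sum of off-diagonal covariances = 1.84
σ²_T = 3.44 + 2 × 1.84 = 7.12
α = (k/(k−1))·(1 − ΣVar(i)/σ²_T) = (4/3)·(1 − 3.44/7.12) = 0.69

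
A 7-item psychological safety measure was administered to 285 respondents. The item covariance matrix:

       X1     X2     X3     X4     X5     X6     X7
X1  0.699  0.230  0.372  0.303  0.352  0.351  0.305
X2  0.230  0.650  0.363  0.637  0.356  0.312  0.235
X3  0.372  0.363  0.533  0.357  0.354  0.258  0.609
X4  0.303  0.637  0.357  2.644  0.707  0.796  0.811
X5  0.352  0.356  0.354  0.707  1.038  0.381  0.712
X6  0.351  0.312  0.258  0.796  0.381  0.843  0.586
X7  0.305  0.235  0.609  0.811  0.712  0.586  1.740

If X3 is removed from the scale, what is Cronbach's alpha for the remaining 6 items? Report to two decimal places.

Remaining items: X1, X2, X4, X5, X6, X7 (k = 6).
ΣVar(i) = 0.699 + 0.650 + 2.644 + 1.038 + 0.843 + 1.740 = 7.614
σ²_total = 7.614 + 2 × 7.074 = 21.762
α (item deleted) = (6/5)·(1 − 7.614/21.762) = 0.78

α = 0.78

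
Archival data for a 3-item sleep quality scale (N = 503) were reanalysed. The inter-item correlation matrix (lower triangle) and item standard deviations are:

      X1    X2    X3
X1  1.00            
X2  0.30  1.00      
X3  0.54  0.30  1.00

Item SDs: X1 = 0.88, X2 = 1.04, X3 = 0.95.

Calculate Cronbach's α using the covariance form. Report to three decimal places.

α = 0.639

Σσ²ᵢ = 0.88² + 1.04² + 0.95² = 2.7585
Covariances σ_ij = r_ij · s_i · s_j:
  σ(X1,X2) = 0.30 × 0.88 × 1.04 = 0.2746
  σ(X1,X3) = 0.54 × 0.88 × 0.95 = 0.4514
  σ(X2,X3) = 0.30 × 1.04 × 0.95 = 0.2964
σ²_T = Σσ²ᵢ + 2·Σσ_ij = 2.7585 + 2 × 1.0224 = 4.8033
α = (3/2)·(1 − 2.7585/4.8033) = 0.639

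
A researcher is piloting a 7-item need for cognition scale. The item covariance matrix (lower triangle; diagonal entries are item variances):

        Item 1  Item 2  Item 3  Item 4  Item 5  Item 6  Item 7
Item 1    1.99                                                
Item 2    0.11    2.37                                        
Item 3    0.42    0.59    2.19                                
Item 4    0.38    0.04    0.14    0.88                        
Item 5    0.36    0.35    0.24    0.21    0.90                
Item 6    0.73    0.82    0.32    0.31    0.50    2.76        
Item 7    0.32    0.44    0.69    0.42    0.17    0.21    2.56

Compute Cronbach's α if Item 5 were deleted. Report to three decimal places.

Cronbach's α = 0.579

Remaining items: Item 1, Item 2, Item 3, Item 4, Item 6, Item 7 (k = 6).
Σσ²ᵢ = 1.99 + 2.37 + 2.19 + 0.88 + 2.76 + 2.56 = 12.75
Var(T) = 12.75 + 2 × 5.94 = 24.63
α (item deleted) = (6/5)·(1 − 12.75/24.63) = 0.579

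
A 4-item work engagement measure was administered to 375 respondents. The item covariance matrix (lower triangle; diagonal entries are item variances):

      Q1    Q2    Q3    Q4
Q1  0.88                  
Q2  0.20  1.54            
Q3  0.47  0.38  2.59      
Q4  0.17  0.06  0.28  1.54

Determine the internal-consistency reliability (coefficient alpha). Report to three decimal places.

ΣVar(i) = 0.88 + 1.54 + 2.59 + 1.54 = 6.55
Sum of off-diagonal covariances = 1.56
σ²_T = 6.55 + 2 × 1.56 = 9.67
α = (k/(k−1))·(1 − ΣVar(i)/σ²_T) = (4/3)·(1 − 6.55/9.67) = 0.430

α = 0.430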